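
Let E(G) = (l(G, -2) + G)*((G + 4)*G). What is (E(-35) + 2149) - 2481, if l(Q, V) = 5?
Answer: -32882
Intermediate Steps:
E(G) = G*(4 + G)*(5 + G) (E(G) = (5 + G)*((G + 4)*G) = (5 + G)*((4 + G)*G) = (5 + G)*(G*(4 + G)) = G*(4 + G)*(5 + G))
(E(-35) + 2149) - 2481 = (-35*(20 + (-35)² + 9*(-35)) + 2149) - 2481 = (-35*(20 + 1225 - 315) + 2149) - 2481 = (-35*930 + 2149) - 2481 = (-32550 + 2149) - 2481 = -30401 - 2481 = -32882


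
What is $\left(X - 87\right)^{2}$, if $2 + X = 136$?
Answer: $2209$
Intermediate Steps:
$X = 134$ ($X = -2 + 136 = 134$)
$\left(X - 87\right)^{2} = \left(134 - 87\right)^{2} = 47^{2} = 2209$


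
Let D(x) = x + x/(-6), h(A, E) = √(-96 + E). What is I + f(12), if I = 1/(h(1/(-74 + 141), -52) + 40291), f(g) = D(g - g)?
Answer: 40291/1623364829 - 2*I*√37/1623364829 ≈ 2.4819e-5 - 7.494e-9*I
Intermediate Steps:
D(x) = 5*x/6 (D(x) = x + x*(-⅙) = x - x/6 = 5*x/6)
f(g) = 0 (f(g) = 5*(g - g)/6 = (⅚)*0 = 0)
I = 1/(40291 + 2*I*√37) (I = 1/(√(-96 - 52) + 40291) = 1/(√(-148) + 40291) = 1/(2*I*√37 + 40291) = 1/(40291 + 2*I*√37) ≈ 2.4819e-5 - 7.49e-9*I)
I + f(12) = (40291/1623364829 - 2*I*√37/1623364829) + 0 = 40291/1623364829 - 2*I*√37/1623364829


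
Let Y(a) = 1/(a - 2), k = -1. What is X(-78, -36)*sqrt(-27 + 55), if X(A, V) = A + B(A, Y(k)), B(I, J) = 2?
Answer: -152*sqrt(7) ≈ -402.15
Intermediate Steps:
Y(a) = 1/(-2 + a)
X(A, V) = 2 + A (X(A, V) = A + 2 = 2 + A)
X(-78, -36)*sqrt(-27 + 55) = (2 - 78)*sqrt(-27 + 55) = -152*sqrt(7)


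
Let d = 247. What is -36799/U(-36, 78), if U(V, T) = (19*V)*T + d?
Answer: 36799/53105 ≈ 0.69295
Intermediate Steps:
U(V, T) = 247 + 19*T*V (U(V, T) = (19*V)*T + 247 = 19*T*V + 247 = 247 + 19*T*V)
-36799/U(-36, 78) = -36799/(247 + 19*78*(-36)) = -36799/(247 - 53352) = -36799/(-53105) = -36799*(-1/53105) = 36799/53105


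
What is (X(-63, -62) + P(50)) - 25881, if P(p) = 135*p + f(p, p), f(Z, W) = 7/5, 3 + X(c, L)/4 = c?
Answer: -96968/5 ≈ -19394.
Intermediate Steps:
X(c, L) = -12 + 4*c
f(Z, W) = 7/5 (f(Z, W) = 7*(⅕) = 7/5)
P(p) = 7/5 + 135*p (P(p) = 135*p + 7/5 = 7/5 + 135*p)
(X(-63, -62) + P(50)) - 25881 = ((-12 + 4*(-63)) + (7/5 + 135*50)) - 25881 = ((-12 - 252) + (7/5 + 6750)) - 25881 = (-264 + 33757/5) - 25881 = 32437/5 - 25881 = -96968/5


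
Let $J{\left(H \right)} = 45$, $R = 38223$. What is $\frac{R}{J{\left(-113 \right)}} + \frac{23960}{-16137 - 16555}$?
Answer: $\frac{34680781}{40865} \approx 848.67$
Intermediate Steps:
$\frac{R}{J{\left(-113 \right)}} + \frac{23960}{-16137 - 16555} = \frac{38223}{45} + \frac{23960}{-16137 - 16555} = 38223 \cdot \frac{1}{45} + \frac{23960}{-16137 - 16555} = \frac{4247}{5} + \frac{23960}{-32692} = \frac{4247}{5} + 23960 \left(- \frac{1}{32692}\right) = \frac{4247}{5} - \frac{5990}{8173} = \frac{34680781}{40865}$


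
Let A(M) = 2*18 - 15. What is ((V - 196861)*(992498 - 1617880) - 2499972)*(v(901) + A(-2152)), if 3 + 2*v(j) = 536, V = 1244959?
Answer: -188445935479800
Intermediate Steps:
v(j) = 533/2 (v(j) = -3/2 + (1/2)*536 = -3/2 + 268 = 533/2)
A(M) = 21 (A(M) = 36 - 15 = 21)
((V - 196861)*(992498 - 1617880) - 2499972)*(v(901) + A(-2152)) = ((1244959 - 196861)*(992498 - 1617880) - 2499972)*(533/2 + 21) = (1048098*(-625382) - 2499972)*(575/2) = (-655461623436 - 2499972)*(575/2) = -655464123408*575/2 = -188445935479800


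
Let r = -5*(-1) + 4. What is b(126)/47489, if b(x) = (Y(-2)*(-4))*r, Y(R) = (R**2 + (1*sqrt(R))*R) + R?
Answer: -72/47489 + 72*I*sqrt(2)/47489 ≈ -0.0015161 + 0.0021441*I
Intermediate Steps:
r = 9 (r = 5 + 4 = 9)
Y(R) = R + R**2 + R**(3/2) (Y(R) = (R**2 + sqrt(R)*R) + R = (R**2 + R**(3/2)) + R = R + R**2 + R**(3/2))
b(x) = -72 + 72*I*sqrt(2) (b(x) = ((-2 + (-2)**2 + (-2)**(3/2))*(-4))*9 = ((-2 + 4 - 2*I*sqrt(2))*(-4))*9 = ((2 - 2*I*sqrt(2))*(-4))*9 = (-8 + 8*I*sqrt(2))*9 = -72 + 72*I*sqrt(2))
b(126)/47489 = (-72 + 72*I*sqrt(2))/47489 = (-72 + 72*I*sqrt(2))*(1/47489) = -72/47489 + 72*I*sqrt(2)/47489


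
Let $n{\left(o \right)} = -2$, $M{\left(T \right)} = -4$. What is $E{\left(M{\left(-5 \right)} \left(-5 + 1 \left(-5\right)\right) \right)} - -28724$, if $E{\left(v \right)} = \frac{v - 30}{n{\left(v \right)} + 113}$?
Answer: $\frac{3188374}{111} \approx 28724.0$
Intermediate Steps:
$E{\left(v \right)} = - \frac{10}{37} + \frac{v}{111}$ ($E{\left(v \right)} = \frac{v - 30}{-2 + 113} = \frac{-30 + v}{111} = \left(-30 + v\right) \frac{1}{111} = - \frac{10}{37} + \frac{v}{111}$)
$E{\left(M{\left(-5 \right)} \left(-5 + 1 \left(-5\right)\right) \right)} - -28724 = \left(- \frac{10}{37} + \frac{\left(-4\right) \left(-5 + 1 \left(-5\right)\right)}{111}\right) - -28724 = \left(- \frac{10}{37} + \frac{\left(-4\right) \left(-5 - 5\right)}{111}\right) + 28724 = \left(- \frac{10}{37} + \frac{\left(-4\right) \left(-10\right)}{111}\right) + 28724 = \left(- \frac{10}{37} + \frac{1}{111} \cdot 40\right) + 28724 = \left(- \frac{10}{37} + \frac{40}{111}\right) + 28724 = \frac{10}{111} + 28724 = \frac{3188374}{111}$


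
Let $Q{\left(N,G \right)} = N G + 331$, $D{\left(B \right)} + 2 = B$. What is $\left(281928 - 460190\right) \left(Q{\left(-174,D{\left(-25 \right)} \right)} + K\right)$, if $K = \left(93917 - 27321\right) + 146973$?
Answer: $-38967716676$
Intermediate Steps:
$D{\left(B \right)} = -2 + B$
$K = 213569$ ($K = 66596 + 146973 = 213569$)
$Q{\left(N,G \right)} = 331 + G N$ ($Q{\left(N,G \right)} = G N + 331 = 331 + G N$)
$\left(281928 - 460190\right) \left(Q{\left(-174,D{\left(-25 \right)} \right)} + K\right) = \left(281928 - 460190\right) \left(\left(331 + \left(-2 - 25\right) \left(-174\right)\right) + 213569\right) = - 178262 \left(\left(331 - -4698\right) + 213569\right) = - 178262 \left(\left(331 + 4698\right) + 213569\right) = - 178262 \left(5029 + 213569\right) = \left(-178262\right) 218598 = -38967716676$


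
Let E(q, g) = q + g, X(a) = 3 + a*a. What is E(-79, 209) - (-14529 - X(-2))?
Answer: 14666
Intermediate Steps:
X(a) = 3 + a²
E(q, g) = g + q
E(-79, 209) - (-14529 - X(-2)) = (209 - 79) - (-14529 - (3 + (-2)²)) = 130 - (-14529 - (3 + 4)) = 130 - (-14529 - 1*7) = 130 - (-14529 - 7) = 130 - 1*(-14536) = 130 + 14536 = 14666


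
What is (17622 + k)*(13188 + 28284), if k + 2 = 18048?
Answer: 1479223296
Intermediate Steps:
k = 18046 (k = -2 + 18048 = 18046)
(17622 + k)*(13188 + 28284) = (17622 + 18046)*(13188 + 28284) = 35668*41472 = 1479223296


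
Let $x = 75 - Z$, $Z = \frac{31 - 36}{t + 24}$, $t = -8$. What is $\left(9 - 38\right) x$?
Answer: $- \frac{34945}{16} \approx -2184.1$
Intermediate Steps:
$Z = - \frac{5}{16}$ ($Z = \frac{31 - 36}{-8 + 24} = - \frac{5}{16} \approx -0.3125$)
$x = \frac{1205}{16}$ ($x = 75 - - \frac{5}{16} = 75 + \frac{5}{16} = \frac{1205}{16} \approx 75.313$)
$\left(9 - 38\right) x = \left(9 - 38\right) \frac{1205}{16} = \left(-29\right) \frac{1205}{16} = - \frac{34945}{16}$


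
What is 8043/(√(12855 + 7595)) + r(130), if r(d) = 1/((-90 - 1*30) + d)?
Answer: ⅒ + 8043*√818/4090 ≈ 56.343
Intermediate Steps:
r(d) = 1/(-120 + d) (r(d) = 1/((-90 - 30) + d) = 1/(-120 + d))
8043/(√(12855 + 7595)) + r(130) = 8043/(√(12855 + 7595)) + 1/(-120 + 130) = 8043/(√20450) + 1/10 = 8043/((5*√818)) + ⅒ = 8043*(√818/4090) + ⅒ = 8043*√818/4090 + ⅒ = ⅒ + 8043*√818/4090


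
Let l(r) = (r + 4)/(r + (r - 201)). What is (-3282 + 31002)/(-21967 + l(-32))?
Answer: -816200/646803 ≈ -1.2619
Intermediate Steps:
l(r) = (4 + r)/(-201 + 2*r) (l(r) = (4 + r)/(r + (-201 + r)) = (4 + r)/(-201 + 2*r))
(-3282 + 31002)/(-21967 + l(-32)) = (-3282 + 31002)/(-21967 + (4 - 32)/(-201 + 2*(-32))) = 27720/(-21967 - 28/(-201 - 64)) = 27720/(-21967 - 28/(-265)) = 27720/(-21967 - 1/265*(-28)) = 27720/(-21967 + 28/265) = 27720/(-5821227/265) = 27720*(-265/5821227) = -816200/646803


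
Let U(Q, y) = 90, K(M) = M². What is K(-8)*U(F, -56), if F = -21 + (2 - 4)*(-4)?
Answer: 5760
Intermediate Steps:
F = -13 (F = -21 - 2*(-4) = -21 + 8 = -13)
K(-8)*U(F, -56) = (-8)²*90 = 64*90 = 5760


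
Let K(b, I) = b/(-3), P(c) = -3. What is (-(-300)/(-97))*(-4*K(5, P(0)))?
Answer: -2000/97 ≈ -20.619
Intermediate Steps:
K(b, I) = -b/3 (K(b, I) = b*(-⅓) = -b/3)
(-(-300)/(-97))*(-4*K(5, P(0))) = (-(-300)/(-97))*(-(-4)*5/3) = (-(-300)*(-1)/97)*(-4*(-5/3)) = -6*50/97*(20/3) = -300/97*20/3 = -2000/97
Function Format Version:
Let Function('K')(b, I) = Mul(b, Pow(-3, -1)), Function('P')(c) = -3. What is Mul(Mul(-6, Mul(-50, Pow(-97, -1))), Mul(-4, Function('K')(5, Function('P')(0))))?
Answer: Rational(-2000, 97) ≈ -20.619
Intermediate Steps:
Function('K')(b, I) = Mul(Rational(-1, 3), b) (Function('K')(b, I) = Mul(b, Rational(-1, 3)) = Mul(Rational(-1, 3), b))
Mul(Mul(-6, Mul(-50, Pow(-97, -1))), Mul(-4, Function('K')(5, Function('P')(0)))) = Mul(Mul(-6, Mul(-50, Pow(-97, -1))), Mul(-4, Mul(Rational(-1, 3), 5))) = Mul(Mul(-6, Mul(-50, Rational(-1, 97))), Mul(-4, Rational(-5, 3))) = Mul(Mul(-6, Rational(50, 97)), Rational(20, 3)) = Mul(Rational(-300, 97), Rational(20, 3)) = Rational(-2000, 97)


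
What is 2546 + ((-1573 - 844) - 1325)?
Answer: -1196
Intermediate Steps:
2546 + ((-1573 - 844) - 1325) = 2546 + (-2417 - 1325) = 2546 - 3742 = -1196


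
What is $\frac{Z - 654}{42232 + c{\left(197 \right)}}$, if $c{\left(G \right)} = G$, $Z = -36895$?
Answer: $- \frac{37549}{42429} \approx -0.88498$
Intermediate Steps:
$\frac{Z - 654}{42232 + c{\left(197 \right)}} = \frac{-36895 - 654}{42232 + 197} = - \frac{37549}{42429}$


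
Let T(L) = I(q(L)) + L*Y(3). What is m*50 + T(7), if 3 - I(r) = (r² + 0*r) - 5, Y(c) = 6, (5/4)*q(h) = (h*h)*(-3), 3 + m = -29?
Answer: -384494/25 ≈ -15380.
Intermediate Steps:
m = -32 (m = -3 - 29 = -32)
q(h) = -12*h²/5 (q(h) = 4*((h*h)*(-3))/5 = 4*(h²*(-3))/5 = 4*(-3*h²)/5 = -12*h²/5)
I(r) = 8 - r² (I(r) = 3 - ((r² + 0*r) - 5) = 3 - ((r² + 0) - 5) = 3 - (r² - 5) = 3 - (-5 + r²) = 3 + (5 - r²) = 8 - r²)
T(L) = 8 + 6*L - 144*L⁴/25 (T(L) = (8 - (-12*L²/5)²) + L*6 = (8 - 144*L⁴/25) + 6*L = 8 + 6*L - 144*L⁴/25)
m*50 + T(7) = -32*50 + (8 + 6*7 - 144/25*7⁴) = -1600 + (8 + 42 - 144/25*2401) = -1600 + (8 + 42 - 345744/25) = -1600 - 344494/25 = -384494/25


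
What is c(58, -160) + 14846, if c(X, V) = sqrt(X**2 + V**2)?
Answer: 14846 + 2*sqrt(7241) ≈ 15016.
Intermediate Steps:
c(X, V) = sqrt(V**2 + X**2)
c(58, -160) + 14846 = sqrt((-160)**2 + 58**2) + 14846 = sqrt(25600 + 3364) + 14846 = sqrt(28964) + 14846 = 2*sqrt(7241) + 14846 = 14846 + 2*sqrt(7241)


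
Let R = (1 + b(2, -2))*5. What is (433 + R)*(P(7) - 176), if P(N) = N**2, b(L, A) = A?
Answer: -54356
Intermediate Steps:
R = -5 (R = (1 - 2)*5 = -1*5 = -5)
(433 + R)*(P(7) - 176) = (433 - 5)*(7**2 - 176) = 428*(49 - 176) = 428*(-127) = -54356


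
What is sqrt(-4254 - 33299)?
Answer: 47*I*sqrt(17) ≈ 193.79*I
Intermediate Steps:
sqrt(-4254 - 33299) = sqrt(-37553) = 47*I*sqrt(17)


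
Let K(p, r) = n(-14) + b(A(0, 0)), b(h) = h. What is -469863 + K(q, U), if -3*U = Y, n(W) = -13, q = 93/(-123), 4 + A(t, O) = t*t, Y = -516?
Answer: -469880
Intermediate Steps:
A(t, O) = -4 + t² (A(t, O) = -4 + t*t = -4 + t²)
q = -31/41 (q = 93*(-1/123) = -31/41 ≈ -0.75610)
U = 172 (U = -⅓*(-516) = 172)
K(p, r) = -17 (K(p, r) = -13 + (-4 + 0²) = -13 + (-4 + 0) = -13 - 4 = -17)
-469863 + K(q, U) = -469863 - 17 = -469880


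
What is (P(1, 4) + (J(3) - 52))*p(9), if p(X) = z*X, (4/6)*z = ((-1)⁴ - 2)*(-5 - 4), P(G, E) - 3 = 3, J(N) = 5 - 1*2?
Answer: -10449/2 ≈ -5224.5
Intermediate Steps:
J(N) = 3 (J(N) = 5 - 2 = 3)
P(G, E) = 6 (P(G, E) = 3 + 3 = 6)
z = 27/2 (z = 3*(((-1)⁴ - 2)*(-5 - 4))/2 = 3*((1 - 2)*(-9))/2 = 3*(-1*(-9))/2 = (3/2)*9 = 27/2 ≈ 13.500)
p(X) = 27*X/2
(P(1, 4) + (J(3) - 52))*p(9) = (6 + (3 - 52))*((27/2)*9) = (6 - 49)*(243/2) = -43*243/2 = -10449/2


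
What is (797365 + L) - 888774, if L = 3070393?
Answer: 2978984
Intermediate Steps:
(797365 + L) - 888774 = (797365 + 3070393) - 888774 = 3867758 - 888774 = 2978984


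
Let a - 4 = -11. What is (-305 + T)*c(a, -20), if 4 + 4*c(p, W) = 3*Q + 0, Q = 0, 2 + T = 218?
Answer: 89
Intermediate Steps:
a = -7 (a = 4 - 11 = -7)
T = 216 (T = -2 + 218 = 216)
c(p, W) = -1 (c(p, W) = -1 + (3*0 + 0)/4 = -1 + (0 + 0)/4 = -1 + (¼)*0 = -1 + 0 = -1)
(-305 + T)*c(a, -20) = (-305 + 216)*(-1) = -89*(-1) = 89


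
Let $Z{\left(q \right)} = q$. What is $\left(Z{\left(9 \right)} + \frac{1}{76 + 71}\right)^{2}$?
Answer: $\frac{1752976}{21609} \approx 81.122$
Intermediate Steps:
$\left(Z{\left(9 \right)} + \frac{1}{76 + 71}\right)^{2} = \left(9 + \frac{1}{76 + 71}\right)^{2} = \left(9 + \frac{1}{147}\right)^{2} = \left(\frac{1324}{147}\right)^{2} = \frac{1752976}{21609}$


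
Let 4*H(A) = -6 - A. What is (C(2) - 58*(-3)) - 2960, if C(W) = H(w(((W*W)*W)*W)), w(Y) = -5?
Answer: -11145/4 ≈ -2786.3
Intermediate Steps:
H(A) = -3/2 - A/4 (H(A) = (-6 - A)/4 = -3/2 - A/4)
C(W) = -1/4 (C(W) = -3/2 - 1/4*(-5) = -3/2 + 5/4 = -1/4)
(C(2) - 58*(-3)) - 2960 = (-1/4 - 58*(-3)) - 2960 = (-1/4 + 174) - 2960 = 695/4 - 2960 = -11145/4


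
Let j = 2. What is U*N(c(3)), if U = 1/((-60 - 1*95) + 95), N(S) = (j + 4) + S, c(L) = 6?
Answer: -⅕ ≈ -0.20000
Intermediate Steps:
N(S) = 6 + S (N(S) = (2 + 4) + S = 6 + S)
U = -1/60 (U = 1/((-60 - 95) + 95) = 1/(-155 + 95) = 1/(-60) = -1/60 ≈ -0.016667)
U*N(c(3)) = -(6 + 6)/60 = -1/60*12 = -⅕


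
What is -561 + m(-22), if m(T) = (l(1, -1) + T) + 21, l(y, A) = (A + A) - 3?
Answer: -567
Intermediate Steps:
l(y, A) = -3 + 2*A (l(y, A) = 2*A - 3 = -3 + 2*A)
m(T) = 16 + T (m(T) = ((-3 + 2*(-1)) + T) + 21 = ((-3 - 2) + T) + 21 = (-5 + T) + 21 = 16 + T)
-561 + m(-22) = -561 + (16 - 22) = -561 - 6 = -567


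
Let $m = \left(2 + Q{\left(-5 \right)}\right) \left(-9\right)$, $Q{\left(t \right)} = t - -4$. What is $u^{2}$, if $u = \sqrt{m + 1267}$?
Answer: $1258$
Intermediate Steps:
$Q{\left(t \right)} = 4 + t$ ($Q{\left(t \right)} = t + 4 = 4 + t$)
$m = -9$ ($m = \left(2 + \left(4 - 5\right)\right) \left(-9\right) = \left(2 - 1\right) \left(-9\right) = 1 \left(-9\right) = -9$)
$u = \sqrt{1258}$ ($u = \sqrt{-9 + 1267} = \sqrt{1258} \approx 35.468$)
$u^{2} = \left(\sqrt{1258}\right)^{2} = 1258$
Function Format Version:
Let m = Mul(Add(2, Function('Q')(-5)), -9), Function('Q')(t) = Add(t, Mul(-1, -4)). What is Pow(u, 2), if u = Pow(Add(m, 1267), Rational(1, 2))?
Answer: 1258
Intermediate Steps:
Function('Q')(t) = Add(4, t) (Function('Q')(t) = Add(t, 4) = Add(4, t))
m = -9 (m = Mul(Add(2, Add(4, -5)), -9) = Mul(Add(2, -1), -9) = Mul(1, -9) = -9)
u = Pow(1258, Rational(1, 2)) (u = Pow(Add(-9, 1267), Rational(1, 2)) = Pow(1258, Rational(1, 2)) ≈ 35.468)
Pow(u, 2) = Pow(Pow(1258, Rational(1, 2)), 2) = 1258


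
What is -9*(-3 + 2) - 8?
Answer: 1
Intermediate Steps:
-9*(-3 + 2) - 8 = -9*(-1) - 8 = 9 - 8 = 1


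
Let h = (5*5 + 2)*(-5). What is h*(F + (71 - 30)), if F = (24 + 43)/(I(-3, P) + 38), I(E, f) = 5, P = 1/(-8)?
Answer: -247050/43 ≈ -5745.4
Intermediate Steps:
P = -⅛ ≈ -0.12500
h = -135 (h = (25 + 2)*(-5) = 27*(-5) = -135)
F = 67/43 (F = (24 + 43)/(5 + 38) = 67/43 ≈ 1.5581)
h*(F + (71 - 30)) = -135*(67/43 + (71 - 30)) = -135*(67/43 + 41) = -135*1830/43 = -247050/43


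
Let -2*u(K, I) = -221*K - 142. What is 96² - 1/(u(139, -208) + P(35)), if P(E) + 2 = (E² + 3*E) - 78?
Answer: 307454974/33361 ≈ 9216.0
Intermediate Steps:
P(E) = -80 + E² + 3*E (P(E) = -2 + ((E² + 3*E) - 78) = -2 + (-78 + E² + 3*E) = -80 + E² + 3*E)
u(K, I) = 71 + 221*K/2 (u(K, I) = -(-221*K - 142)/2 = -(-142 - 221*K)/2 = 71 + 221*K/2)
96² - 1/(u(139, -208) + P(35)) = 96² - 1/((71 + (221/2)*139) + (-80 + 35² + 3*35)) = 9216 - 1/((71 + 30719/2) + (-80 + 1225 + 105)) = 9216 - 1/(30861/2 + 1250) = 9216 - 1/33361/2 = 9216 - 1*2/33361 = 9216 - 2/33361 = 307454974/33361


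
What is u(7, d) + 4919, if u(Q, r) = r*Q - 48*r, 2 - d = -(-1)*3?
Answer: 4960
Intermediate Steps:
d = -1 (d = 2 - (-1)*(-1*3) = 2 - (-1)*(-3) = 2 - 1*3 = 2 - 3 = -1)
u(Q, r) = -48*r + Q*r (u(Q, r) = Q*r - 48*r = -48*r + Q*r)
u(7, d) + 4919 = -(-48 + 7) + 4919 = -1*(-41) + 4919 = 41 + 4919 = 4960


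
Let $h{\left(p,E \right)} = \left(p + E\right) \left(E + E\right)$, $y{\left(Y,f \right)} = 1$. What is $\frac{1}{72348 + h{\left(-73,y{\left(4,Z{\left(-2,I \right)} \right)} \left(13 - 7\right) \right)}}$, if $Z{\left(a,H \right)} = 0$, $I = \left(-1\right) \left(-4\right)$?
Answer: $\frac{1}{71544} \approx 1.3977 \cdot 10^{-5}$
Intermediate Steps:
$I = 4$
$h{\left(p,E \right)} = 2 E \left(E + p\right)$ ($h{\left(p,E \right)} = \left(E + p\right) 2 E = 2 E \left(E + p\right)$)
$\frac{1}{72348 + h{\left(-73,y{\left(4,Z{\left(-2,I \right)} \right)} \left(13 - 7\right) \right)}} = \frac{1}{72348 + 2 \cdot 1 \left(13 - 7\right) \left(1 \left(13 - 7\right) - 73\right)} = \frac{1}{72348 + 2 \cdot 1 \cdot 6 \left(1 \cdot 6 - 73\right)} = \frac{1}{72348 + 2 \cdot 6 \left(6 - 73\right)} = \frac{1}{72348 + 2 \cdot 6 \left(-67\right)} = \frac{1}{72348 - 804} = \frac{1}{71544}$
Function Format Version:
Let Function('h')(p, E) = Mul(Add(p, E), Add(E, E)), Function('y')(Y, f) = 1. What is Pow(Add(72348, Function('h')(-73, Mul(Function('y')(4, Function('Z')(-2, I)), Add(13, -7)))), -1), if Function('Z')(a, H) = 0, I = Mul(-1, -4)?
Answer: Rational(1, 71544) ≈ 1.3977e-5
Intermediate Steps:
I = 4
Function('h')(p, E) = Mul(2, E, Add(E, p)) (Function('h')(p, E) = Mul(Add(E, p), Mul(2, E)) = Mul(2, E, Add(E, p)))
Pow(Add(72348, Function('h')(-73, Mul(Function('y')(4, Function('Z')(-2, I)), Add(13, -7)))), -1) = Pow(Add(72348, Mul(2, Mul(1, Add(13, -7)), Add(Mul(1, Add(13, -7)), -73))), -1) = Pow(Add(72348, Mul(2, Mul(1, 6), Add(Mul(1, 6), -73))), -1) = Pow(Add(72348, Mul(2, 6, Add(6, -73))), -1) = Pow(Add(72348, Mul(2, 6, -67)), -1) = Pow(Add(72348, -804), -1) = Pow(71544, -1) = Rational(1, 71544)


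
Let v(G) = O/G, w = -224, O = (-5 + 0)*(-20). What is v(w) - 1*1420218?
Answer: -79532233/56 ≈ -1.4202e+6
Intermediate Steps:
O = 100 (O = -5*(-20) = 100)
v(G) = 100/G
v(w) - 1*1420218 = 100/(-224) - 1*1420218 = 100*(-1/224) - 1420218 = -25/56 - 1420218 = -79532233/56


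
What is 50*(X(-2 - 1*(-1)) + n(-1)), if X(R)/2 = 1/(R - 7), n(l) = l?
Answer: -125/2 ≈ -62.500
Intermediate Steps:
X(R) = 2/(-7 + R) (X(R) = 2/(R - 7) = 2/(-7 + R))
50*(X(-2 - 1*(-1)) + n(-1)) = 50*(2/(-7 + (-2 - 1*(-1))) - 1) = 50*(2/(-7 + (-2 + 1)) - 1) = 50*(2/(-7 - 1) - 1) = 50*(2/(-8) - 1) = 50*(2*(-⅛) - 1) = 50*(-¼ - 1) = 50*(-5/4) = -125/2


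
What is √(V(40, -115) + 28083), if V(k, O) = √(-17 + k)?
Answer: √(28083 + √23) ≈ 167.59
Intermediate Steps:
√(V(40, -115) + 28083) = √(√(-17 + 40) + 28083) = √(√23 + 28083) = √(28083 + √23)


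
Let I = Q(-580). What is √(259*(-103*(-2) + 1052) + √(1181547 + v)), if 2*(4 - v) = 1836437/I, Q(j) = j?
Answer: √(27401630200 + 145*√398006323130)/290 ≈ 571.76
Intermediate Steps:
I = -580
v = 1841077/1160 (v = 4 - 1836437/(2*(-580)) = 4 - 1836437*(-1)/(2*580) = 4 - ½*(-1836437/580) = 4 + 1836437/1160 = 1841077/1160 ≈ 1587.1)
√(259*(-103*(-2) + 1052) + √(1181547 + v)) = √(259*(-103*(-2) + 1052) + √(1181547 + 1841077/1160)) = √(259*(206 + 1052) + √(1372435597/1160)) = √(259*1258 + √398006323130/580) = √(325822 + √398006323130/580)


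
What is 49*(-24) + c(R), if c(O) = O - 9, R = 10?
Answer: -1175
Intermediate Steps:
c(O) = -9 + O
49*(-24) + c(R) = 49*(-24) + (-9 + 10) = -1176 + 1 = -1175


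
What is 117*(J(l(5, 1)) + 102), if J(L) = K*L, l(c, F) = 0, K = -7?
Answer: 11934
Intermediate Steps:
J(L) = -7*L
117*(J(l(5, 1)) + 102) = 117*(-7*0 + 102) = 117*(0 + 102) = 117*102 = 11934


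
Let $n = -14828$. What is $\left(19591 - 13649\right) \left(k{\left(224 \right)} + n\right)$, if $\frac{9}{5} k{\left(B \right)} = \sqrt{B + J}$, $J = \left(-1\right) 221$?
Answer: $-88107976 + \frac{29710 \sqrt{3}}{9} \approx -8.8102 \cdot 10^{7}$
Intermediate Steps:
$J = -221$
$k{\left(B \right)} = \frac{5 \sqrt{-221 + B}}{9}$ ($k{\left(B \right)} = \frac{5 \sqrt{B - 221}}{9} = \frac{5 \sqrt{-221 + B}}{9}$)
$\left(19591 - 13649\right) \left(k{\left(224 \right)} + n\right) = \left(19591 - 13649\right) \left(\frac{5 \sqrt{-221 + 224}}{9} - 14828\right) = 5942 \left(\frac{5 \sqrt{3}}{9} - 14828\right) = 5942 \left(-14828 + \frac{5 \sqrt{3}}{9}\right) = -88107976 + \frac{29710 \sqrt{3}}{9}$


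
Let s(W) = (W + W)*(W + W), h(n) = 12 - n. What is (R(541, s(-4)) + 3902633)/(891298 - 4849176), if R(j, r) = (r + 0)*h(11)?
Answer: -3902697/3957878 ≈ -0.98606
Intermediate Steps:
s(W) = 4*W² (s(W) = (2*W)*(2*W) = 4*W²)
R(j, r) = r (R(j, r) = (r + 0)*(12 - 1*11) = r*(12 - 11) = r*1 = r)
(R(541, s(-4)) + 3902633)/(891298 - 4849176) = (4*(-4)² + 3902633)/(891298 - 4849176) = (4*16 + 3902633)/(-3957878) = (64 + 3902633)*(-1/3957878) = 3902697*(-1/3957878) = -3902697/3957878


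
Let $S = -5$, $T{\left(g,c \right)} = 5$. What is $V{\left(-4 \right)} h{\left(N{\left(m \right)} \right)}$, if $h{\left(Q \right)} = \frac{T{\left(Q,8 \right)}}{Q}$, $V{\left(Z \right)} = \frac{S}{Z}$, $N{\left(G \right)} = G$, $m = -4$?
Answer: $- \frac{25}{16} \approx -1.5625$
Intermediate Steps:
$V{\left(Z \right)} = - \frac{5}{Z}$
$h{\left(Q \right)} = \frac{5}{Q}$
$V{\left(-4 \right)} h{\left(N{\left(m \right)} \right)} = - \frac{5}{-4} \frac{5}{-4} = \left(-5\right) \left(- \frac{1}{4}\right) 5 \left(- \frac{1}{4}\right) = \frac{5}{4} \left(- \frac{5}{4}\right) = - \frac{25}{16}$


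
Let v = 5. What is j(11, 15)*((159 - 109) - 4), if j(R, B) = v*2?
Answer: 460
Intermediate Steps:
j(R, B) = 10 (j(R, B) = 5*2 = 10)
j(11, 15)*((159 - 109) - 4) = 10*((159 - 109) - 4) = 10*(50 - 4) = 10*46 = 460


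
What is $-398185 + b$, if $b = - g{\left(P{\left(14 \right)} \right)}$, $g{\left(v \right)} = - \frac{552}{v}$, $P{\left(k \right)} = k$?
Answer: $- \frac{2787019}{7} \approx -3.9815 \cdot 10^{5}$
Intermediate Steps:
$b = \frac{276}{7}$ ($b = - \frac{-552}{14} = \left(-1\right) \left(- \frac{276}{7}\right) = \frac{276}{7} \approx 39.429$)
$-398185 + b = -398185 + \frac{276}{7} = - \frac{2787019}{7}$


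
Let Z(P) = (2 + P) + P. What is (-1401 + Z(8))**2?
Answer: 1912689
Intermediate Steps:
Z(P) = 2 + 2*P
(-1401 + Z(8))**2 = (-1401 + (2 + 2*8))**2 = (-1401 + (2 + 16))**2 = (-1401 + 18)**2 = (-1383)**2 = 1912689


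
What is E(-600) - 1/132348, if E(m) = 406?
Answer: 53733287/132348 ≈ 406.00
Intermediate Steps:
E(-600) - 1/132348 = 406 - 1/132348 = 53733287/132348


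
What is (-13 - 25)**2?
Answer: 1444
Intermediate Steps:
(-13 - 25)**2 = (-38)**2 = 1444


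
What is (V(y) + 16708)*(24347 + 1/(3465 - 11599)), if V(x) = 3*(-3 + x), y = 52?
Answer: 3337938866935/8134 ≈ 4.1037e+8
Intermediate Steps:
V(x) = -9 + 3*x
(V(y) + 16708)*(24347 + 1/(3465 - 11599)) = ((-9 + 3*52) + 16708)*(24347 + 1/(3465 - 11599)) = ((-9 + 156) + 16708)*(24347 + 1/(-8134)) = (147 + 16708)*(24347 - 1/8134) = 16855*(198038497/8134) = 3337938866935/8134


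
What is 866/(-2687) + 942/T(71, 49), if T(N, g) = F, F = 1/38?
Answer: 96182986/2687 ≈ 35796.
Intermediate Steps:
F = 1/38 ≈ 0.026316
T(N, g) = 1/38
866/(-2687) + 942/T(71, 49) = 866/(-2687) + 942/(1/38) = 866*(-1/2687) + 942*38 = -866/2687 + 35796 = 96182986/2687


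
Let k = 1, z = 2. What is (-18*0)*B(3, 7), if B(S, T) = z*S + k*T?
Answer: 0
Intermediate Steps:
B(S, T) = T + 2*S (B(S, T) = 2*S + 1*T = 2*S + T = T + 2*S)
(-18*0)*B(3, 7) = (-18*0)*(7 + 2*3) = 0*(7 + 6) = 0*13 = 0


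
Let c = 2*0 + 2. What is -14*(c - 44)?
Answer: 588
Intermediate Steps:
c = 2 (c = 0 + 2 = 2)
-14*(c - 44) = -14*(2 - 44) = -14*(-42) = 588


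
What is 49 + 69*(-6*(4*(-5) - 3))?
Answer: 9571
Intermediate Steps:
49 + 69*(-6*(4*(-5) - 3)) = 49 + 69*(-6*(-20 - 3)) = 49 + 69*(-6*(-23)) = 49 + 69*138 = 49 + 9522 = 9571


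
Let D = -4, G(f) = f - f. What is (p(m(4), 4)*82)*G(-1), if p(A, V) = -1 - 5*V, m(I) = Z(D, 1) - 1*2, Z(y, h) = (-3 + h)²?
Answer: 0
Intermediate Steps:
G(f) = 0
m(I) = 2 (m(I) = (-3 + 1)² - 1*2 = (-2)² - 2 = 4 - 2 = 2)
(p(m(4), 4)*82)*G(-1) = ((-1 - 5*4)*82)*0 = ((-1 - 20)*82)*0 = -21*82*0 = -1722*0 = 0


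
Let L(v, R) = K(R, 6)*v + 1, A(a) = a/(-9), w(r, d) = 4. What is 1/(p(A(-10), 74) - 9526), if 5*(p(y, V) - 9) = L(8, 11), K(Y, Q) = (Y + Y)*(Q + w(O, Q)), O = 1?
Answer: -5/45824 ≈ -0.00010911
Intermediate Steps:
K(Y, Q) = 2*Y*(4 + Q) (K(Y, Q) = (Y + Y)*(Q + 4) = (2*Y)*(4 + Q) = 2*Y*(4 + Q))
A(a) = -a/9 (A(a) = a*(-⅑) = -a/9)
L(v, R) = 1 + 20*R*v (L(v, R) = (2*R*(4 + 6))*v + 1 = (2*R*10)*v + 1 = (20*R)*v + 1 = 20*R*v + 1 = 1 + 20*R*v)
p(y, V) = 1806/5 (p(y, V) = 9 + (1 + 20*11*8)/5 = 9 + (1 + 1760)/5 = 9 + (⅕)*1761 = 9 + 1761/5 = 1806/5)
1/(p(A(-10), 74) - 9526) = 1/(1806/5 - 9526) = 1/(-45824/5) = -5/45824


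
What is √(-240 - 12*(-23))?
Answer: 6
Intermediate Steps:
√(-240 - 12*(-23)) = √(-240 + 276) = √36 = 6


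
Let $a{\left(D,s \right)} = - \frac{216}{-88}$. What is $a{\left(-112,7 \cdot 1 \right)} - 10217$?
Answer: $- \frac{112360}{11} \approx -10215.0$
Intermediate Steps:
$a{\left(D,s \right)} = \frac{27}{11}$ ($a{\left(D,s \right)} = \left(-216\right) \left(- \frac{1}{88}\right) = \frac{27}{11}$)
$a{\left(-112,7 \cdot 1 \right)} - 10217 = \frac{27}{11} - 10217 = - \frac{112360}{11}$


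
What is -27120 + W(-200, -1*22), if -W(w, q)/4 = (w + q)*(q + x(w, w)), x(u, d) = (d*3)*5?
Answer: -2710656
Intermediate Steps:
x(u, d) = 15*d (x(u, d) = (3*d)*5 = 15*d)
W(w, q) = -4*(q + w)*(q + 15*w) (W(w, q) = -4*(w + q)*(q + 15*w) = -4*(q + w)*(q + 15*w))
-27120 + W(-200, -1*22) = -27120 + (-60*(-200)² - 4*(-1*22)² - 64*(-1*22)*(-200)) = -27120 + (-60*40000 - 4*(-22)² - 64*(-22)*(-200)) = -27120 + (-2400000 - 4*484 - 281600) = -27120 + (-2400000 - 1936 - 281600) = -27120 - 2683536 = -2710656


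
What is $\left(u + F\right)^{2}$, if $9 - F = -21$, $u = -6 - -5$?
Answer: $841$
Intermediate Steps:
$u = -1$ ($u = -6 + 5 = -1$)
$F = 30$ ($F = 9 - -21 = 9 + 21 = 30$)
$\left(u + F\right)^{2} = \left(-1 + 30\right)^{2} = 29^{2} = 841$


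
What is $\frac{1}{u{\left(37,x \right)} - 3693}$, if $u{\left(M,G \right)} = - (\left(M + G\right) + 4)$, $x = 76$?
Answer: $- \frac{1}{3810} \approx -0.00026247$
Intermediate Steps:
$u{\left(M,G \right)} = -4 - G - M$ ($u{\left(M,G \right)} = - (\left(G + M\right) + 4) = - (4 + G + M) = -4 - G - M$)
$\frac{1}{u{\left(37,x \right)} - 3693} = \frac{1}{\left(-4 - 76 - 37\right) - 3693} = \frac{1}{-117 - 3693} = \frac{1}{-3810} = - \frac{1}{3810}$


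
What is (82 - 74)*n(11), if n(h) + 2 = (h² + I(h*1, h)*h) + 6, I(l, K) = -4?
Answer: 648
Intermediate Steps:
n(h) = 4 + h² - 4*h (n(h) = -2 + ((h² - 4*h) + 6) = -2 + (6 + h² - 4*h) = 4 + h² - 4*h)
(82 - 74)*n(11) = (82 - 74)*(4 + 11² - 4*11) = 8*(4 + 121 - 44) = 8*81 = 648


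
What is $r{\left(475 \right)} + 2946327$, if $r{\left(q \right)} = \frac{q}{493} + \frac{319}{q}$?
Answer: $\frac{689956508117}{234175} \approx 2.9463 \cdot 10^{6}$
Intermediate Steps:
$r{\left(q \right)} = \frac{319}{q} + \frac{q}{493}$ ($r{\left(q \right)} = q \frac{1}{493} + \frac{319}{q} = \frac{q}{493} + \frac{319}{q} = \frac{319}{q} + \frac{q}{493}$)
$r{\left(475 \right)} + 2946327 = \left(\frac{319}{475} + \frac{1}{493} \cdot 475\right) + 2946327 = \left(319 \cdot \frac{1}{475} + \frac{475}{493}\right) + 2946327 = \left(\frac{319}{475} + \frac{475}{493}\right) + 2946327 = \frac{382892}{234175} + 2946327 = \frac{689956508117}{234175}$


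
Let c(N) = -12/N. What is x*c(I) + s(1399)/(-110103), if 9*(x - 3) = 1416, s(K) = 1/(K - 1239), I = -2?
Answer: 16947053759/17616480 ≈ 962.00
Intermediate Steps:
s(K) = 1/(-1239 + K)
x = 481/3 (x = 3 + (⅑)*1416 = 3 + 472/3 = 481/3 ≈ 160.33)
x*c(I) + s(1399)/(-110103) = 481*(-12/(-2))/3 + 1/((-1239 + 1399)*(-110103)) = 481*(-12*(-½))/3 - 1/110103/160 = (481/3)*6 + (1/160)*(-1/110103) = 962 - 1/17616480 = 16947053759/17616480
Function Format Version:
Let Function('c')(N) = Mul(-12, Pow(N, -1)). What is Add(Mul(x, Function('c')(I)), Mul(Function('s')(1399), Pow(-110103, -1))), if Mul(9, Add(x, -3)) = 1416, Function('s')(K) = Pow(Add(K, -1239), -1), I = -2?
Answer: Rational(16947053759, 17616480) ≈ 962.00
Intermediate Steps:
Function('s')(K) = Pow(Add(-1239, K), -1)
x = Rational(481, 3) (x = Add(3, Mul(Rational(1, 9), 1416)) = Add(3, Rational(472, 3)) = Rational(481, 3) ≈ 160.33)
Add(Mul(x, Function('c')(I)), Mul(Function('s')(1399), Pow(-110103, -1))) = Add(Mul(Rational(481, 3), Mul(-12, Pow(-2, -1))), Mul(Pow(Add(-1239, 1399), -1), Pow(-110103, -1))) = Add(Mul(Rational(481, 3), Mul(-12, Rational(-1, 2))), Mul(Pow(160, -1), Rational(-1, 110103))) = Add(Mul(Rational(481, 3), 6), Mul(Rational(1, 160), Rational(-1, 110103))) = Add(962, Rational(-1, 17616480)) = Rational(16947053759, 17616480)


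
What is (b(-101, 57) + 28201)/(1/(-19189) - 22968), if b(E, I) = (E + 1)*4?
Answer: -533473389/440732953 ≈ -1.2104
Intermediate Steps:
b(E, I) = 4 + 4*E (b(E, I) = (1 + E)*4 = 4 + 4*E)
(b(-101, 57) + 28201)/(1/(-19189) - 22968) = ((4 + 4*(-101)) + 28201)/(1/(-19189) - 22968) = ((4 - 404) + 28201)/(-1/19189 - 22968) = (-400 + 28201)/(-440732953/19189) = 27801*(-19189/440732953) = -533473389/440732953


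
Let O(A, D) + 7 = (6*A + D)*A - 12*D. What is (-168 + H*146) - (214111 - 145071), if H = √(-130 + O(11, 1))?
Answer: -69208 + 2044*√3 ≈ -65668.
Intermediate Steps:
O(A, D) = -7 - 12*D + A*(D + 6*A) (O(A, D) = -7 + ((6*A + D)*A - 12*D) = -7 + ((D + 6*A)*A - 12*D) = -7 + (A*(D + 6*A) - 12*D) = -7 + (-12*D + A*(D + 6*A)) = -7 - 12*D + A*(D + 6*A))
H = 14*√3 (H = √(-130 + (-7 - 12*1 + 6*11² + 11*1)) = √(-130 + (-7 - 12 + 6*121 + 11)) = √(-130 + (-7 - 12 + 726 + 11)) = √(-130 + 718) = √588 = 14*√3 ≈ 24.249)
(-168 + H*146) - (214111 - 145071) = (-168 + (14*√3)*146) - (214111 - 145071) = (-168 + 2044*√3) - 1*69040 = (-168 + 2044*√3) - 69040 = -69208 + 2044*√3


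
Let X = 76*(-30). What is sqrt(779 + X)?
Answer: I*sqrt(1501) ≈ 38.743*I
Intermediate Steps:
X = -2280
sqrt(779 + X) = sqrt(779 - 2280) = sqrt(-1501) = I*sqrt(1501)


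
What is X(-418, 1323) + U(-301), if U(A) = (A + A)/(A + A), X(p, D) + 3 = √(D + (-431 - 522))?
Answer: -2 + √370 ≈ 17.235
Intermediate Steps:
X(p, D) = -3 + √(-953 + D) (X(p, D) = -3 + √(D + (-431 - 522)) = -3 + √(D - 953) = -3 + √(-953 + D))
U(A) = 1 (U(A) = (2*A)/((2*A)) = (2*A)*(1/(2*A)) = 1)
X(-418, 1323) + U(-301) = (-3 + √(-953 + 1323)) + 1 = (-3 + √370) + 1 = -2 + √370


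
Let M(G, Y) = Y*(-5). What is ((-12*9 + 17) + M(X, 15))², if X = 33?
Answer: 27556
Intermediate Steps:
M(G, Y) = -5*Y
((-12*9 + 17) + M(X, 15))² = ((-12*9 + 17) - 5*15)² = ((-108 + 17) - 75)² = (-91 - 75)² = (-166)² = 27556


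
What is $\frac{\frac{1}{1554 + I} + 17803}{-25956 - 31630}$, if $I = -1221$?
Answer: $- \frac{2964200}{9588069} \approx -0.30915$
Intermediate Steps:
$\frac{\frac{1}{1554 + I} + 17803}{-25956 - 31630} = \frac{\frac{1}{1554 - 1221} + 17803}{-25956 - 31630} = \frac{\frac{1}{333} + 17803}{-57586} = \left(\frac{1}{333} + 17803\right) \left(- \frac{1}{57586}\right) = \frac{5928400}{333} \left(- \frac{1}{57586}\right) = - \frac{2964200}{9588069}$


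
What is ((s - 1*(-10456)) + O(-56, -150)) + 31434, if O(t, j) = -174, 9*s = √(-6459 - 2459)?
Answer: 41716 + 7*I*√182/9 ≈ 41716.0 + 10.493*I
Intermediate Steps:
s = 7*I*√182/9 (s = √(-6459 - 2459)/9 = √(-8918)/9 = (7*I*√182)/9 = 7*I*√182/9 ≈ 10.493*I)
((s - 1*(-10456)) + O(-56, -150)) + 31434 = ((7*I*√182/9 - 1*(-10456)) - 174) + 31434 = ((7*I*√182/9 + 10456) - 174) + 31434 = ((10456 + 7*I*√182/9) - 174) + 31434 = (10282 + 7*I*√182/9) + 31434 = 41716 + 7*I*√182/9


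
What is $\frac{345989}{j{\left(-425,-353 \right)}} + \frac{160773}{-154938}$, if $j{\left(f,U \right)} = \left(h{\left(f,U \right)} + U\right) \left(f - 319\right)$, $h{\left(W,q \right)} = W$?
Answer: $- \frac{212116739}{482167056} \approx -0.43992$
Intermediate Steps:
$j{\left(f,U \right)} = \left(-319 + f\right) \left(U + f\right)$ ($j{\left(f,U \right)} = \left(f + U\right) \left(f - 319\right) = \left(U + f\right) \left(-319 + f\right) = \left(-319 + f\right) \left(U + f\right)$)
$\frac{345989}{j{\left(-425,-353 \right)}} + \frac{160773}{-154938} = \frac{345989}{\left(-425\right)^{2} - -112607 - -135575 - -150025} + \frac{160773}{-154938} = \frac{345989}{180625 + 112607 + 135575 + 150025} + 160773 \left(- \frac{1}{154938}\right) = \frac{345989}{578832} - \frac{53591}{51646} = - \frac{212116739}{482167056}$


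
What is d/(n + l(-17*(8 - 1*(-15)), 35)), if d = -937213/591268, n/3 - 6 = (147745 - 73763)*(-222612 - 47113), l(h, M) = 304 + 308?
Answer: 937213/35395894728990960 ≈ 2.6478e-11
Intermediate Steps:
l(h, M) = 612
n = -59864384832 (n = 18 + 3*((147745 - 73763)*(-222612 - 47113)) = 18 + 3*(73982*(-269725)) = 18 + 3*(-19954794950) = 18 - 59864384850 = -59864384832)
d = -937213/591268 (d = -937213*1/591268 = -937213/591268 ≈ -1.5851)
d/(n + l(-17*(8 - 1*(-15)), 35)) = -937213/(591268*(-59864384832 + 612)) = -937213/591268/(-59864384220) = -937213/591268*(-1/59864384220) = 937213/35395894728990960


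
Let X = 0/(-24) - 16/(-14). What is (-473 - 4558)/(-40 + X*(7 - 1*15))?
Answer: 819/8 ≈ 102.38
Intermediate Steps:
X = 8/7 (X = 0*(-1/24) - 16*(-1/14) = 0 + 8/7 = 8/7 ≈ 1.1429)
(-473 - 4558)/(-40 + X*(7 - 1*15)) = (-473 - 4558)/(-40 + 8*(7 - 1*15)/7) = -5031/(-40 + 8*(7 - 15)/7) = -5031/(-40 + (8/7)*(-8)) = -5031/(-40 - 64/7) = -5031/(-344/7) = -5031*(-7/344) = 819/8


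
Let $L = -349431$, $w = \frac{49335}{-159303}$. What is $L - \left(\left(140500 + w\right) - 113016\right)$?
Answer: $- \frac{20014546970}{53101} \approx -3.7691 \cdot 10^{5}$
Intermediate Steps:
$w = - \frac{16445}{53101}$ ($w = 49335 \left(- \frac{1}{159303}\right) = - \frac{16445}{53101} \approx -0.30969$)
$L - \left(\left(140500 + w\right) - 113016\right) = -349431 - \left(\left(140500 - \frac{16445}{53101}\right) - 113016\right) = -349431 - \left(\frac{7460674055}{53101} - 113016\right) = -349431 - \frac{1459411439}{53101} = - \frac{20014546970}{53101}$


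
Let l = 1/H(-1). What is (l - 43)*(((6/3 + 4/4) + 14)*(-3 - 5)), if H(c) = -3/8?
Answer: 18632/3 ≈ 6210.7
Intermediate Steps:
H(c) = -3/8 (H(c) = -3*⅛ = -3/8)
l = -8/3 (l = 1/(-3/8) = -8/3 ≈ -2.6667)
(l - 43)*(((6/3 + 4/4) + 14)*(-3 - 5)) = (-8/3 - 43)*(((6/3 + 4/4) + 14)*(-3 - 5)) = -137*((6*(⅓) + 4*(¼)) + 14)*(-8)/3 = -137*((2 + 1) + 14)*(-8)/3 = -137*(3 + 14)*(-8)/3 = -2329*(-8)/3 = -137/3*(-136) = 18632/3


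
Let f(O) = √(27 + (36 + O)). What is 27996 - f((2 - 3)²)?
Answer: 27988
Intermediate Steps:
f(O) = √(63 + O)
27996 - f((2 - 3)²) = 27996 - √(63 + (2 - 3)²) = 27996 - √(63 + (-1)²) = 27996 - √(63 + 1) = 27996 - √64 = 27996 - 1*8 = 27996 - 8 = 27988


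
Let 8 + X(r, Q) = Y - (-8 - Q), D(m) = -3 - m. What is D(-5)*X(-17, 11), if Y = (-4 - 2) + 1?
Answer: 12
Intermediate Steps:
Y = -5 (Y = -6 + 1 = -5)
X(r, Q) = -5 + Q (X(r, Q) = -8 + (-5 - (-8 - Q)) = -8 + (-5 + (8 + Q)) = -8 + (3 + Q) = -5 + Q)
D(-5)*X(-17, 11) = (-3 - 1*(-5))*(-5 + 11) = (-3 + 5)*6 = 2*6 = 12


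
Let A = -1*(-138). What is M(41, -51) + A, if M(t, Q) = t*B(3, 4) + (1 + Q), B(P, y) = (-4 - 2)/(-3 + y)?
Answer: -158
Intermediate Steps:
B(P, y) = -6/(-3 + y)
M(t, Q) = 1 + Q - 6*t (M(t, Q) = t*(-6/(-3 + 4)) + (1 + Q) = t*(-6/1) + (1 + Q) = t*(-6*1) + (1 + Q) = t*(-6) + (1 + Q) = -6*t + (1 + Q) = 1 + Q - 6*t)
A = 138
M(41, -51) + A = (1 - 51 - 6*41) + 138 = (1 - 51 - 246) + 138 = -296 + 138 = -158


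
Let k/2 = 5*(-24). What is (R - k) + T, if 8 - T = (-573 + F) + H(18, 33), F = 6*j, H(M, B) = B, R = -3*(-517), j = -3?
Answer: 2357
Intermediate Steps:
R = 1551
F = -18 (F = 6*(-3) = -18)
k = -240 (k = 2*(5*(-24)) = 2*(-120) = -240)
T = 566 (T = 8 - ((-573 - 18) + 33) = 8 - (-591 + 33) = 8 - 1*(-558) = 8 + 558 = 566)
(R - k) + T = (1551 - 1*(-240)) + 566 = (1551 + 240) + 566 = 1791 + 566 = 2357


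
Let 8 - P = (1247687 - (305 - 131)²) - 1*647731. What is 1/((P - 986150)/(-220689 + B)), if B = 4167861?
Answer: -1973586/777911 ≈ -2.5370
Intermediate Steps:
P = -569672 (P = 8 - ((1247687 - (305 - 131)²) - 1*647731) = 8 - ((1247687 - 1*174²) - 647731) = 8 - ((1247687 - 1*30276) - 647731) = 8 - ((1247687 - 30276) - 647731) = 8 - (1217411 - 647731) = 8 - 1*569680 = 8 - 569680 = -569672)
1/((P - 986150)/(-220689 + B)) = 1/((-569672 - 986150)/(-220689 + 4167861)) = 1/(-1555822/3947172) = 1/(-1555822*1/3947172) = 1/(-777911/1973586) = -1973586/777911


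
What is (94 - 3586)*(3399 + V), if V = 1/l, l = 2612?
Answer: -7750658997/653 ≈ -1.1869e+7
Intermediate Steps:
V = 1/2612 ≈ 0.00038285
(94 - 3586)*(3399 + V) = (94 - 3586)*(3399 + 1/2612) = -3492*8878189/2612 = -7750658997/653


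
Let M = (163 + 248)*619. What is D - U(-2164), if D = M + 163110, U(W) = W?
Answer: 419683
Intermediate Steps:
M = 254409 (M = 411*619 = 254409)
D = 417519 (D = 254409 + 163110 = 417519)
D - U(-2164) = 417519 - 1*(-2164) = 417519 + 2164 = 419683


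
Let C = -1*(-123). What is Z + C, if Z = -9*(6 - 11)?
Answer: 168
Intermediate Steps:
C = 123
Z = 45 (Z = -9*(-5) = 45)
Z + C = 45 + 123 = 168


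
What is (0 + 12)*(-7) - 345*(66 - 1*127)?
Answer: 20961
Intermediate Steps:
(0 + 12)*(-7) - 345*(66 - 1*127) = 12*(-7) - 345*(66 - 127) = -84 - 345*(-61) = -84 + 21045 = 20961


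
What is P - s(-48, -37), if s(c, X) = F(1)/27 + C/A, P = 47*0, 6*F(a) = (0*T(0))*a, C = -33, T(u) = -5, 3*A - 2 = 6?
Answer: 99/8 ≈ 12.375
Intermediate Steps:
A = 8/3 (A = ⅔ + (⅓)*6 = ⅔ + 2 = 8/3 ≈ 2.6667)
F(a) = 0 (F(a) = ((0*(-5))*a)/6 = (0*a)/6 = (⅙)*0 = 0)
P = 0
s(c, X) = -99/8 (s(c, X) = 0/27 - 33/8/3 = 0*(1/27) - 33*3/8 = 0 - 99/8 = -99/8)
P - s(-48, -37) = 0 - 1*(-99/8) = 0 + 99/8 = 99/8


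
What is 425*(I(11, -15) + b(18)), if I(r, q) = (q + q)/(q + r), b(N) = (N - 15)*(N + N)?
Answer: 98175/2 ≈ 49088.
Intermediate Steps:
b(N) = 2*N*(-15 + N) (b(N) = (-15 + N)*(2*N) = 2*N*(-15 + N))
I(r, q) = 2*q/(q + r) (I(r, q) = (2*q)/(q + r) = 2*q/(q + r))
425*(I(11, -15) + b(18)) = 425*(2*(-15)/(-15 + 11) + 2*18*(-15 + 18)) = 425*(2*(-15)/(-4) + 2*18*3) = 425*(2*(-15)*(-¼) + 108) = 425*(15/2 + 108) = 425*(231/2) = 98175/2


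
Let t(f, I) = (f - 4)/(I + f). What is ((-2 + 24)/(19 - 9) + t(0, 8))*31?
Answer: 527/10 ≈ 52.700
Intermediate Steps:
t(f, I) = (-4 + f)/(I + f)
((-2 + 24)/(19 - 9) + t(0, 8))*31 = ((-2 + 24)/(19 - 9) + (-4 + 0)/(8 + 0))*31 = (22/10 - 4/8)*31 = (22*(⅒) + (⅛)*(-4))*31 = (11/5 - ½)*31 = (17/10)*31 = 527/10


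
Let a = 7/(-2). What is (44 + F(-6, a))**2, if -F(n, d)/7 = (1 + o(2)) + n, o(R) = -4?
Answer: 11449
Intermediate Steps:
a = -7/2 (a = 7*(-1/2) = -7/2 ≈ -3.5000)
F(n, d) = 21 - 7*n (F(n, d) = -7*((1 - 4) + n) = -7*(-3 + n) = 21 - 7*n)
(44 + F(-6, a))**2 = (44 + (21 - 7*(-6)))**2 = (44 + (21 + 42))**2 = (44 + 63)**2 = 107**2 = 11449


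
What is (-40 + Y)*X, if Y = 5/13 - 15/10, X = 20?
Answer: -10690/13 ≈ -822.31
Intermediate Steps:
Y = -29/26 (Y = 5*(1/13) - 15*1/10 = 5/13 - 3/2 = -29/26 ≈ -1.1154)
(-40 + Y)*X = (-40 - 29/26)*20 = -1069/26*20 = -10690/13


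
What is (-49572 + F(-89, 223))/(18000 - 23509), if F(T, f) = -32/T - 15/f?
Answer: 983849683/109337123 ≈ 8.9983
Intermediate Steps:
(-49572 + F(-89, 223))/(18000 - 23509) = (-49572 + (-32/(-89) - 15/223))/(18000 - 23509) = (-49572 + (-32*(-1/89) - 15*1/223))/(-5509) = (-49572 + (32/89 - 15/223))*(-1/5509) = (-49572 + 5801/19847)*(-1/5509) = -983849683/19847*(-1/5509) = 983849683/109337123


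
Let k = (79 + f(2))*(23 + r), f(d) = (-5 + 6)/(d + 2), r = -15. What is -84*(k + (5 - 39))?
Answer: -50400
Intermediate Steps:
f(d) = 1/(2 + d)
k = 634 (k = (79 + 1/(2 + 2))*(23 - 15) = (79 + 1/4)*8 = (79 + ¼)*8 = (317/4)*8 = 634)
-84*(k + (5 - 39)) = -84*(634 + (5 - 39)) = -84*(634 - 34) = -84*600 = -50400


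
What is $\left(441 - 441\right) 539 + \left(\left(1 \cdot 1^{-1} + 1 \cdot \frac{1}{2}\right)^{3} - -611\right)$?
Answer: $\frac{4915}{8} \approx 614.38$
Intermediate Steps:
$\left(441 - 441\right) 539 + \left(\left(1 \cdot 1^{-1} + 1 \cdot \frac{1}{2}\right)^{3} - -611\right) = 0 \cdot 539 + \left(\left(1 \cdot 1 + 1 \cdot \frac{1}{2}\right)^{3} + 611\right) = 0 + \left(\left(1 + \frac{1}{2}\right)^{3} + 611\right) = 0 + \left(\left(\frac{3}{2}\right)^{3} + 611\right) = 0 + \left(\frac{27}{8} + 611\right) = 0 + \frac{4915}{8} = \frac{4915}{8}$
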